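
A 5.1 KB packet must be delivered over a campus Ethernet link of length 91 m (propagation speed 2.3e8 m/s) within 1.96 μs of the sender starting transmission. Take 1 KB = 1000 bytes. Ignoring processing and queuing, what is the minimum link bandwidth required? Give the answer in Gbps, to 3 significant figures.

L = 40800 bits.
Propagation delay = 91 / 2.3e+08 = 0.395652 μs.
Transmission budget = 1.96 − 0.395652 = 1.56435 μs.
R ≥ L / t_tx = 40800 bits / 1.56435e-06 s = 26.1 Gbps.

26.1 Gbps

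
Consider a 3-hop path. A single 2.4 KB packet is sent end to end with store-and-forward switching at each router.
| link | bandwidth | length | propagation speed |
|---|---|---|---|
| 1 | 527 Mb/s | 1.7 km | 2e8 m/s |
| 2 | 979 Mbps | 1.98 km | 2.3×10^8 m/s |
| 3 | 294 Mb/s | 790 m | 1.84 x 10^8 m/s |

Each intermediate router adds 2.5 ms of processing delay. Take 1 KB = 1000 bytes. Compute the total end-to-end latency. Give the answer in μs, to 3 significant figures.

5140 μs

L = 19200 bits.
Transmission delays (L/R per hop): 36.4326, 19.6118, 65.3061 μs; sum = 121.351 μs.
Propagation delays (d/s per hop): 8.5, 8.6087, 4.29348 μs; sum = 21.4022 μs.
Processing at 2 router(s): 2 × 2.5 ms = 5000 μs.
End-to-end = 5140 μs.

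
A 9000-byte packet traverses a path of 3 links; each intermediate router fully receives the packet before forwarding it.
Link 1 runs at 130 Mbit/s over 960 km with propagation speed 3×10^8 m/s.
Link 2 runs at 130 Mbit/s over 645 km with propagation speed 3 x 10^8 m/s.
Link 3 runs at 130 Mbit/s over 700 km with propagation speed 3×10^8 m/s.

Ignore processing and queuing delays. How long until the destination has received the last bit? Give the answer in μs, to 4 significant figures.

L = 9000 × 8 = 72000 bits.
Transmission delay per hop = L/R = 72000/130000000 = 553.846 μs; 3 hops → 1661.54 μs.
Propagation delays (d/s per hop): 3200, 2150, 2333.33 μs; sum = 7683.33 μs.
End-to-end = 9345 μs.

9345 μs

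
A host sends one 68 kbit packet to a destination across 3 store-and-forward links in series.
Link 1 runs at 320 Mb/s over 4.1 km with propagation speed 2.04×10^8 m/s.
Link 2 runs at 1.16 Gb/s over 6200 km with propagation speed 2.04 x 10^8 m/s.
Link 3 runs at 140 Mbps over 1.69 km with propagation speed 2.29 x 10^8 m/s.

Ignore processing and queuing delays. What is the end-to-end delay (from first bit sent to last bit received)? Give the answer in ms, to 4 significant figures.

L = 68000 bits.
Transmission delays (L/R per hop): 0.2125, 0.0586207, 0.485714 ms; sum = 0.756835 ms.
Propagation delays (d/s per hop): 0.020098, 30.3922, 0.00737991 ms; sum = 30.4196 ms.
End-to-end = 31.18 ms.

31.18 ms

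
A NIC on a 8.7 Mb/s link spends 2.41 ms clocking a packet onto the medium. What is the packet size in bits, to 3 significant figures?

21000 bits

L = R × t_tx = 8700000 b/s × 0.00241 s = 20967 bits.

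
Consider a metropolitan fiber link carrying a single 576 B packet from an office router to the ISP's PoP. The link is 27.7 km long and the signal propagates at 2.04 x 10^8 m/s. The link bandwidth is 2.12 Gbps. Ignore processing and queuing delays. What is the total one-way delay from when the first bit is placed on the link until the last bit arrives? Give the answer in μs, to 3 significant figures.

L = 576 × 8 = 4608 bits.
Transmission delay = L/R = 4608 / 2120000000 = 2.17358 μs.
Propagation delay = d/s = 27700 m / 204000000 m/s = 135.784 μs.
Total = 138 μs.

138 μs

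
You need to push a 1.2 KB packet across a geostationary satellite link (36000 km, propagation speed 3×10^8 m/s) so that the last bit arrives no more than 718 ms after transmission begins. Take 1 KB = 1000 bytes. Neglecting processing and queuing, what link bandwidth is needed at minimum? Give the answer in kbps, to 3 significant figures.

L = 9600 bits.
Propagation delay = 36000000 / 300000000 = 120 ms.
Transmission budget = 718 − 120 = 598 ms.
R ≥ L / t_tx = 9600 bits / 0.598 s = 16.1 kbps.

16.1 kbps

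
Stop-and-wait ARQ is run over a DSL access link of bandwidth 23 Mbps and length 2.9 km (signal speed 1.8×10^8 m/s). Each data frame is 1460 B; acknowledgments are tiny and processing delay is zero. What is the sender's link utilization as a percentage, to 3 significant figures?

94.0 %

t_tx = L/R = 11680/23000000 = 0.000507826 s.
t_prop = 2900/180000000 = 1.61111e-05 s; RTT = 3.22222e-05 s.
Cycle = t_tx + RTT = 0.000540048 s.
Utilization = t_tx / cycle = 0.000507826/0.000540048 = 94.0 %.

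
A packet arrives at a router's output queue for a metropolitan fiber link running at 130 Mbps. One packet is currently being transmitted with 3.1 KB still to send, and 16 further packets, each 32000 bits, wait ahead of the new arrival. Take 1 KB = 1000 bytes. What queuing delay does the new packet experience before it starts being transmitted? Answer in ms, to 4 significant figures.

Each queued packet: L/R = 32000/130000000 = 0.246154 ms.
16 queued → 3.93846 ms.
Plus remaining 24800 bits of current packet: 0.190769 ms.
Queuing delay = 4.129 ms.

4.129 ms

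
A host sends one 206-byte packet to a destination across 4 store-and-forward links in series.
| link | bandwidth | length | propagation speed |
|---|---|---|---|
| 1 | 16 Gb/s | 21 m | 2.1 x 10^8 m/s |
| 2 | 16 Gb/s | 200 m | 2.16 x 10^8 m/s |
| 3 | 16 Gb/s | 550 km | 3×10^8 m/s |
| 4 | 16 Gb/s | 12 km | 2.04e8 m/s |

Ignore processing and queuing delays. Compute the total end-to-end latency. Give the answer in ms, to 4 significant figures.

1.894 ms

L = 206 × 8 = 1648 bits.
Transmission delay per hop = L/R = 1648/16000000000 = 0.000103 ms; 4 hops → 0.000412 ms.
Propagation delays (d/s per hop): 0.0001, 0.000925926, 1.83333, 0.0588235 ms; sum = 1.89318 ms.
End-to-end = 1.894 ms.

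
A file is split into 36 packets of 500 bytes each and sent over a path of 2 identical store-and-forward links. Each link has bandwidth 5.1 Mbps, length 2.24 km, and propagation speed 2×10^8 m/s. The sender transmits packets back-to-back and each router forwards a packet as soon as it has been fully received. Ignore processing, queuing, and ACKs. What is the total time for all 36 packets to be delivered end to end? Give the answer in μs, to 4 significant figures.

29040 μs

Per-hop transmission t_tx = L/R = 4000/5100000 = 784.314 μs.
Per-hop propagation t_prop = 2240/200000000 = 11.2 μs.
Pipeline fill: first packet needs 2·t_tx to clear all hops; remaining 35 packets each add one t_tx.
Total = (2+36-1)·t_tx + 2·t_prop = 37·784.314 + 2·11.2 = 29040 μs.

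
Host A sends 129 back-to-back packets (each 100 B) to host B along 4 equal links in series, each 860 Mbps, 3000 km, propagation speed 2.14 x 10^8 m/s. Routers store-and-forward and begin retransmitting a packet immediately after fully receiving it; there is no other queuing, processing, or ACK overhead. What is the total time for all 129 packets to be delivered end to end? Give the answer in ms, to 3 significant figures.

Per-hop transmission t_tx = L/R = 800/860000000 = 0.000930233 ms.
Per-hop propagation t_prop = 3000000/214000000 = 14.0187 ms.
Pipeline fill: first packet needs 4·t_tx to clear all hops; remaining 128 packets each add one t_tx.
Total = (4+129-1)·t_tx + 4·t_prop = 132·0.000930233 + 4·14.0187 = 56.2 ms.

56.2 ms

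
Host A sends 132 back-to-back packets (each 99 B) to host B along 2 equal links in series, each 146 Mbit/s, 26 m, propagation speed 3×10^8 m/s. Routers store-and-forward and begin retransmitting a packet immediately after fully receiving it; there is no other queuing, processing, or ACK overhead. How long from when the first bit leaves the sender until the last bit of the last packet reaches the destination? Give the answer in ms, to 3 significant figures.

Per-hop transmission t_tx = L/R = 792/146000000 = 0.00542466 ms.
Per-hop propagation t_prop = 26/300000000 = 8.66667e-05 ms.
Pipeline fill: first packet needs 2·t_tx to clear all hops; remaining 131 packets each add one t_tx.
Total = (2+132-1)·t_tx + 2·t_prop = 133·0.00542466 + 2·8.66667e-05 = 0.722 ms.

0.722 ms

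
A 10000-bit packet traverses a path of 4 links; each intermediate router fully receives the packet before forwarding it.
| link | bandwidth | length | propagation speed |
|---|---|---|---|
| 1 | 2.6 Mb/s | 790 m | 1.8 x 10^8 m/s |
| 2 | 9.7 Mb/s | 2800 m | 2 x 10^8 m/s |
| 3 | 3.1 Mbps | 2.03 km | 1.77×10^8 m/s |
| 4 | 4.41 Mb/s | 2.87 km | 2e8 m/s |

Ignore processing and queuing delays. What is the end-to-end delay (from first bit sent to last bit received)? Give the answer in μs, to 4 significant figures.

Transmission delays (L/R per hop): 3846.15, 1030.93, 3225.81, 2267.57 μs; sum = 10370.5 μs.
Propagation delays (d/s per hop): 4.38889, 14, 11.4689, 14.35 μs; sum = 44.2078 μs.
End-to-end = 10410 μs.

10410 μs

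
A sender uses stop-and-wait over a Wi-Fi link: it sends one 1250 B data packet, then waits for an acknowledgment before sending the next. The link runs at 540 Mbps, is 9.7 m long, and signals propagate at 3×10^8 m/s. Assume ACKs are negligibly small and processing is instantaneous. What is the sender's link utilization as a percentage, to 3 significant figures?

t_tx = L/R = 10000/540000000 = 1.85185e-05 s.
t_prop = 9.7/300000000 = 3.23333e-08 s; RTT = 6.46667e-08 s.
Cycle = t_tx + RTT = 1.85832e-05 s.
Utilization = t_tx / cycle = 1.85185e-05/1.85832e-05 = 99.7 %.

99.7 %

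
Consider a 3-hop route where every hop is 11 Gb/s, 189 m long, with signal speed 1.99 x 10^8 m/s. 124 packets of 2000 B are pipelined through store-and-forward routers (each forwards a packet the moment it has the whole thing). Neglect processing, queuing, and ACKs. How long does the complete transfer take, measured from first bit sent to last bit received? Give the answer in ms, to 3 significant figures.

0.186 ms

Per-hop transmission t_tx = L/R = 16000/11000000000 = 0.00145455 ms.
Per-hop propagation t_prop = 189/199000000 = 0.000949749 ms.
Pipeline fill: first packet needs 3·t_tx to clear all hops; remaining 123 packets each add one t_tx.
Total = (3+124-1)·t_tx + 3·t_prop = 126·0.00145455 + 3·0.000949749 = 0.186 ms.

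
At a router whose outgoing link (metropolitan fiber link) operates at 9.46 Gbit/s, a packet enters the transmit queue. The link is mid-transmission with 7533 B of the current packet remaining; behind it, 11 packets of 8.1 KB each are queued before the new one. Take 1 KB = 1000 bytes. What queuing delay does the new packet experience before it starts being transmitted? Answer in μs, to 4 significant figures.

Each queued packet: L/R = 64800/9460000000 = 6.84989 μs.
11 queued → 75.3488 μs.
Plus remaining 60264 bits of current packet: 6.3704 μs.
Queuing delay = 81.72 μs.

81.72 μs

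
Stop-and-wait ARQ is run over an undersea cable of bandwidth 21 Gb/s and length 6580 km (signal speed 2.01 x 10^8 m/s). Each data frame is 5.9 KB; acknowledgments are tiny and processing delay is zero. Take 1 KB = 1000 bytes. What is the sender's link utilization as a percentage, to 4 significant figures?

t_tx = L/R = 47200/21000000000 = 2.24762e-06 s.
t_prop = 6580000/2.01e+08 = 0.0327363 s; RTT = 0.0654726 s.
Cycle = t_tx + RTT = 0.0654749 s.
Utilization = t_tx / cycle = 2.24762e-06/0.0654749 = 0.003433 %.

0.003433 %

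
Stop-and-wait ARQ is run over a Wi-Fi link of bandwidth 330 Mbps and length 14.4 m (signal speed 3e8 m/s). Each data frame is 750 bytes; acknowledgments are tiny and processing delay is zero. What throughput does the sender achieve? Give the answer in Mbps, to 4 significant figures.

328.3 Mbps

t_tx = L/R = 6000/330000000 = 1.81818e-05 s.
t_prop = 14.4/300000000 = 4.8e-08 s; RTT = 9.6e-08 s.
Cycle = t_tx + RTT = 1.82778e-05 s.
Throughput = L / cycle = 6000 / 1.82778e-05 = 328.3 Mbps.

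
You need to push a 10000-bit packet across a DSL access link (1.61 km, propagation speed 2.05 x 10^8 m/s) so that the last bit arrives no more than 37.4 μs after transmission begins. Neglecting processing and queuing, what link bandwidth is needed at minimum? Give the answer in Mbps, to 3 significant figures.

Propagation delay = 1610 / 2.05e+08 = 7.85366 μs.
Transmission budget = 37.4 − 7.85366 = 29.5463 μs.
R ≥ L / t_tx = 10000 bits / 2.95463e-05 s = 338 Mbps.

338 Mbps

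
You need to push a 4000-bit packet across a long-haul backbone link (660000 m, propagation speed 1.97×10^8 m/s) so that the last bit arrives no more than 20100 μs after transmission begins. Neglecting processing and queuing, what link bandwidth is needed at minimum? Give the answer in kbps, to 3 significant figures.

239 kbps

Propagation delay = 660000 / 197000000 = 3350.25 μs.
Transmission budget = 20100 − 3350.25 = 16749.7 μs.
R ≥ L / t_tx = 4000 bits / 0.0167497 s = 239 kbps.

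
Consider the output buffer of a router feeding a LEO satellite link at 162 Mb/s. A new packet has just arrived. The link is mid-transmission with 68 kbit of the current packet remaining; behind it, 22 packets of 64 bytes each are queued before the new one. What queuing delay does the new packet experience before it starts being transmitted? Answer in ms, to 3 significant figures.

Each queued packet: L/R = 512/162000000 = 0.00316049 ms.
22 queued → 0.0695309 ms.
Plus remaining 68000 bits of current packet: 0.419753 ms.
Queuing delay = 0.489 ms.

0.489 ms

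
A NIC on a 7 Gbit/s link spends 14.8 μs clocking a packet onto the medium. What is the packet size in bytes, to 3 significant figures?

13000 bytes

L = R × t_tx = 7000000000 b/s × 1.48e-05 s = 103600 bits.
In bytes: 103600 / 8 = 13000 bytes.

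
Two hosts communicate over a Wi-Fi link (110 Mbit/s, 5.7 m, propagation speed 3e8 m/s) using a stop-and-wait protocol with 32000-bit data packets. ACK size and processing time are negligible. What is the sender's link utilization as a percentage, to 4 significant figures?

t_tx = L/R = 32000/110000000 = 0.000290909 s.
t_prop = 5.7/300000000 = 1.9e-08 s; RTT = 3.8e-08 s.
Cycle = t_tx + RTT = 0.000290947 s.
Utilization = t_tx / cycle = 0.000290909/0.000290947 = 99.99 %.

99.99 %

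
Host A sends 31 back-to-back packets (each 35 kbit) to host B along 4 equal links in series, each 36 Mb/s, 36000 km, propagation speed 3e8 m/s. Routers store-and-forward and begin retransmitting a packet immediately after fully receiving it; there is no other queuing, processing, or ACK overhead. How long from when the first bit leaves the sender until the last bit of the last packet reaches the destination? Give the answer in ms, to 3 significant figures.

513 ms

Per-hop transmission t_tx = L/R = 35000/36000000 = 0.972222 ms.
Per-hop propagation t_prop = 36000000/300000000 = 120 ms.
Pipeline fill: first packet needs 4·t_tx to clear all hops; remaining 30 packets each add one t_tx.
Total = (4+31-1)·t_tx + 4·t_prop = 34·0.972222 + 4·120 = 513 ms.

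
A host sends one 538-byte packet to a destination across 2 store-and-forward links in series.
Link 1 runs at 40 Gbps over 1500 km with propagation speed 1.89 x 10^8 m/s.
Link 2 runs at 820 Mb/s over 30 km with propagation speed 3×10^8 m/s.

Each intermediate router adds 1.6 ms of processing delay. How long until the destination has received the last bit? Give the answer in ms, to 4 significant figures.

L = 538 × 8 = 4304 bits.
Transmission delays (L/R per hop): 0.0001076, 0.00524878 ms; sum = 0.00535638 ms.
Propagation delays (d/s per hop): 7.93651, 0.1 ms; sum = 8.03651 ms.
Processing at 1 router(s): 1 × 1.6 ms = 1.6 ms.
End-to-end = 9.642 ms.

9.642 ms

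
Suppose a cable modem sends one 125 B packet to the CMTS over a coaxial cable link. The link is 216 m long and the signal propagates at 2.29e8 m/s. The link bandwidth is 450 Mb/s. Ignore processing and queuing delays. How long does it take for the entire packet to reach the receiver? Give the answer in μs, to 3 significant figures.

3.17 μs

L = 125 × 8 = 1000 bits.
Transmission delay = L/R = 1000 / 450000000 = 2.22222 μs.
Propagation delay = d/s = 216 m / 229000000 m/s = 0.943231 μs.
Total = 3.17 μs.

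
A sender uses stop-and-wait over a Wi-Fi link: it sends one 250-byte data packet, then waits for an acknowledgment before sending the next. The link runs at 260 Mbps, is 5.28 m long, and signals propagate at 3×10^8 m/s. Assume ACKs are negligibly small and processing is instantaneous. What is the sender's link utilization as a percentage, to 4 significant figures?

t_tx = L/R = 2000/260000000 = 7.69231e-06 s.
t_prop = 5.28/300000000 = 1.76e-08 s; RTT = 3.52e-08 s.
Cycle = t_tx + RTT = 7.72751e-06 s.
Utilization = t_tx / cycle = 7.69231e-06/7.72751e-06 = 99.54 %.

99.54 %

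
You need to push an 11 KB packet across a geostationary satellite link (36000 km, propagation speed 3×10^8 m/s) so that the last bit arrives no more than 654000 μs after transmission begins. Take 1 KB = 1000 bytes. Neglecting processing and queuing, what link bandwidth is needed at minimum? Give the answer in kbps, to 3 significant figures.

L = 88000 bits.
Propagation delay = 36000000 / 300000000 = 120000 μs.
Transmission budget = 654000 − 120000 = 534000 μs.
R ≥ L / t_tx = 88000 bits / 0.534 s = 165 kbps.

165 kbps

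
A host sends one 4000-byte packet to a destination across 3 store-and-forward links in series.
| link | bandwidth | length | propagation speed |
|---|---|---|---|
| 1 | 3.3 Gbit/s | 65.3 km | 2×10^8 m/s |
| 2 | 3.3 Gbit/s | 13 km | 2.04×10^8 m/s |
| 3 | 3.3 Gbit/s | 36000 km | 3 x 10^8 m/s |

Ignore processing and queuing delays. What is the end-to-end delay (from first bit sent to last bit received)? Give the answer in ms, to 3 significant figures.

L = 4000 × 8 = 32000 bits.
Transmission delay per hop = L/R = 32000/3300000000 = 0.00969697 ms; 3 hops → 0.0290909 ms.
Propagation delays (d/s per hop): 0.3265, 0.0637255, 120 ms; sum = 120.39 ms.
End-to-end = 120 ms.

120 ms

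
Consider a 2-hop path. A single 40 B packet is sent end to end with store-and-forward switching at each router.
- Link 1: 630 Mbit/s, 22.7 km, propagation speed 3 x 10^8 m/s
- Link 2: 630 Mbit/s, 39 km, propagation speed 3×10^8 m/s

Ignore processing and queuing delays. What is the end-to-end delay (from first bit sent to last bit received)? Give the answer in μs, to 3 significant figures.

207 μs

L = 40 × 8 = 320 bits.
Transmission delay per hop = L/R = 320/630000000 = 0.507937 μs; 2 hops → 1.01587 μs.
Propagation delays (d/s per hop): 75.6667, 130 μs; sum = 205.667 μs.
End-to-end = 207 μs.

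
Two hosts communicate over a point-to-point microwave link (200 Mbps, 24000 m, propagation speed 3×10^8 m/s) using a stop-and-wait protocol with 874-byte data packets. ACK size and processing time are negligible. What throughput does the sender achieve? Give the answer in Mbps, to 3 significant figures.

t_tx = L/R = 6992/200000000 = 3.496e-05 s.
t_prop = 24000/300000000 = 8e-05 s; RTT = 0.00016 s.
Cycle = t_tx + RTT = 0.00019496 s.
Throughput = L / cycle = 6992 / 0.00019496 = 35.9 Mbps.

35.9 Mbps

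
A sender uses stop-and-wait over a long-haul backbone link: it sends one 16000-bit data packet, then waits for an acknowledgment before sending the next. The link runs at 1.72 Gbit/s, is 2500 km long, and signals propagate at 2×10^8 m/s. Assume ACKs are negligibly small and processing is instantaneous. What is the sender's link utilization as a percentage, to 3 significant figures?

t_tx = L/R = 16000/1720000000 = 9.30233e-06 s.
t_prop = 2500000/200000000 = 0.0125 s; RTT = 0.025 s.
Cycle = t_tx + RTT = 0.0250093 s.
Utilization = t_tx / cycle = 9.30233e-06/0.0250093 = 0.0372 %.

0.0372 %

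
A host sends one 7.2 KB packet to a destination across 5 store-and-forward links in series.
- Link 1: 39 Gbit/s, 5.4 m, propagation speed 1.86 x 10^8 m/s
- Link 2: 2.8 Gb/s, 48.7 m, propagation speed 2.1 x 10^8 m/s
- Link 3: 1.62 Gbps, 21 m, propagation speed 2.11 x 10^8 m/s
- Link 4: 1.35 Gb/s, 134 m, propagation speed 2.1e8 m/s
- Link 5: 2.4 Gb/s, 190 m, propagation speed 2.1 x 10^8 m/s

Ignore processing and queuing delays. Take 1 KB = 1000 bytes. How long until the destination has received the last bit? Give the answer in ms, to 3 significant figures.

L = 57600 bits.
Transmission delays (L/R per hop): 0.00147692, 0.0205714, 0.0355556, 0.0426667, 0.024 ms; sum = 0.124271 ms.
Propagation delays (d/s per hop): 2.90323e-05, 0.000231905, 9.95261e-05, 0.000638095, 0.000904762 ms; sum = 0.00190332 ms.
End-to-end = 0.126 ms.

0.126 ms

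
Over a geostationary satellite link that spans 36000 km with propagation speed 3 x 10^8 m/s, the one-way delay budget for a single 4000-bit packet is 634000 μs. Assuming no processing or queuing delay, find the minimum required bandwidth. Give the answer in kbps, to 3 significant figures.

Propagation delay = 36000000 / 300000000 = 120000 μs.
Transmission budget = 634000 − 120000 = 514000 μs.
R ≥ L / t_tx = 4000 bits / 0.514 s = 7.78 kbps.

7.78 kbps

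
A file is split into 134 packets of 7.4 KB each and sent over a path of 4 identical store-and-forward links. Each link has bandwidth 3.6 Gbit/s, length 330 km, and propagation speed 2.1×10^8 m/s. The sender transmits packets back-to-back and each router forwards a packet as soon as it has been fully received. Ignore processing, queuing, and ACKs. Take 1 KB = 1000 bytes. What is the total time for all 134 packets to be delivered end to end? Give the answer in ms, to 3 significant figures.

Per-hop transmission t_tx = L/R = 59200/3600000000 = 0.0164444 ms.
Per-hop propagation t_prop = 330000/210000000 = 1.57143 ms.
Pipeline fill: first packet needs 4·t_tx to clear all hops; remaining 133 packets each add one t_tx.
Total = (4+134-1)·t_tx + 4·t_prop = 137·0.0164444 + 4·1.57143 = 8.54 ms.

8.54 ms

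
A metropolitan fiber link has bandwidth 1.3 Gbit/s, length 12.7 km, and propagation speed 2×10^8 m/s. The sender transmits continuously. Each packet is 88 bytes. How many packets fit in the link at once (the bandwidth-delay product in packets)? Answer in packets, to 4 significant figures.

Propagation delay = 12700 / 200000000 = 6.35e-05 s.
BDP = R × t_prop = 1300000000 × 6.35e-05 = 82550 bits.
In packets of 704 bits: 117.3 packets.

117.3 packets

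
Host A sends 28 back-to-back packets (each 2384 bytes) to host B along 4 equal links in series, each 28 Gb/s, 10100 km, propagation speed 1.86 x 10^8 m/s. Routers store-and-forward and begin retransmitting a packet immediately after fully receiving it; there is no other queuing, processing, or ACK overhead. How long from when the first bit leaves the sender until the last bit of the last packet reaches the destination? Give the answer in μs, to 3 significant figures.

Per-hop transmission t_tx = L/R = 19072/28000000000 = 0.681143 μs.
Per-hop propagation t_prop = 10100000/186000000 = 54301.1 μs.
Pipeline fill: first packet needs 4·t_tx to clear all hops; remaining 27 packets each add one t_tx.
Total = (4+28-1)·t_tx + 4·t_prop = 31·0.681143 + 4·54301.1 = 217000 μs.

217000 μs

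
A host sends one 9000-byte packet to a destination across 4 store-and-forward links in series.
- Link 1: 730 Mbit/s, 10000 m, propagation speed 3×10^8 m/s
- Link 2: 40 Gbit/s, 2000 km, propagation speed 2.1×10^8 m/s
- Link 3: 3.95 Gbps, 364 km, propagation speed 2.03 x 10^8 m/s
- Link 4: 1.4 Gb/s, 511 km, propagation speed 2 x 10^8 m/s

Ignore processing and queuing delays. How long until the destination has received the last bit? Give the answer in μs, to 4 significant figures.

L = 9000 × 8 = 72000 bits.
Transmission delays (L/R per hop): 98.6301, 1.8, 18.2278, 51.4286 μs; sum = 170.087 μs.
Propagation delays (d/s per hop): 33.3333, 9523.81, 1793.1, 2555 μs; sum = 13905.2 μs.
End-to-end = 14080 μs.

14080 μs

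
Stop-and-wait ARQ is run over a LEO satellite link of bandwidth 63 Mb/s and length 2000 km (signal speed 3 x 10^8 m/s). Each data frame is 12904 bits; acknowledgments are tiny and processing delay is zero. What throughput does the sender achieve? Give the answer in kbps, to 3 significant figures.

t_tx = L/R = 12904/63000000 = 0.000204825 s.
t_prop = 2000000/300000000 = 0.00666667 s; RTT = 0.0133333 s.
Cycle = t_tx + RTT = 0.0135382 s.
Throughput = L / cycle = 12904 / 0.0135382 = 953 kbps.

953 kbps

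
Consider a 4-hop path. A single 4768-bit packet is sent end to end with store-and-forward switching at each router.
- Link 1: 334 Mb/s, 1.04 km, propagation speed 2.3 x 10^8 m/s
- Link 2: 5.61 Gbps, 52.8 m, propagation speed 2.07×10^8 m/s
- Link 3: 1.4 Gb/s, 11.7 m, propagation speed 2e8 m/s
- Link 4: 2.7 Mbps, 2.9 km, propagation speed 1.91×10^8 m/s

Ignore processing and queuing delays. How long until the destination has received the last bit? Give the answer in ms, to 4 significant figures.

Transmission delays (L/R per hop): 0.0142754, 0.000849911, 0.00340571, 1.76593 ms; sum = 1.78446 ms.
Propagation delays (d/s per hop): 0.00452174, 0.000255072, 5.85e-05, 0.0151832 ms; sum = 0.0200186 ms.
End-to-end = 1.804 ms.

1.804 ms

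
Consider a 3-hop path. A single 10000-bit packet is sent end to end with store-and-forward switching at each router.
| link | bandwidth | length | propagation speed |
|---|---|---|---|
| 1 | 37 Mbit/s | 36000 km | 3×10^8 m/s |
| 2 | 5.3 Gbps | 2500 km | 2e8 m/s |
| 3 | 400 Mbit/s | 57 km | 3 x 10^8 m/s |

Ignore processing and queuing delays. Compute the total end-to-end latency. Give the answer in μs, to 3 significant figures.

133000 μs

Transmission delays (L/R per hop): 270.27, 1.88679, 25 μs; sum = 297.157 μs.
Propagation delays (d/s per hop): 120000, 12500, 190 μs; sum = 132690 μs.
End-to-end = 133000 μs.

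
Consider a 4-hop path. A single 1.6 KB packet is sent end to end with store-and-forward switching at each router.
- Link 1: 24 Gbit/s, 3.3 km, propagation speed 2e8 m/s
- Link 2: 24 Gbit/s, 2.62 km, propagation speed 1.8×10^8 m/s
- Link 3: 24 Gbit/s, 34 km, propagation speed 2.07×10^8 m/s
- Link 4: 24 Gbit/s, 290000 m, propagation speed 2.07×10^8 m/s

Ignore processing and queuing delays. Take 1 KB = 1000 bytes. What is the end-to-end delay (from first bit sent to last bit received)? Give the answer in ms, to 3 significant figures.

1.60 ms

L = 12800 bits.
Transmission delay per hop = L/R = 12800/24000000000 = 0.000533333 ms; 4 hops → 0.00213333 ms.
Propagation delays (d/s per hop): 0.0165, 0.0145556, 0.164251, 1.40097 ms; sum = 1.59627 ms.
End-to-end = 1.60 ms.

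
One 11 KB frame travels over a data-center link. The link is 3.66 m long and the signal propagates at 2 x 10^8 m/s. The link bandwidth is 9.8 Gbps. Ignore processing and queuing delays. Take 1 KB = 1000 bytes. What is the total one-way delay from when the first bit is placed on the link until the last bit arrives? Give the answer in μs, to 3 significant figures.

9.00 μs

L = 88000 bits.
Transmission delay = L/R = 88000 / 9800000000 = 8.97959 μs.
Propagation delay = d/s = 3.66 m / 200000000 m/s = 0.0183 μs.
Total = 9.00 μs.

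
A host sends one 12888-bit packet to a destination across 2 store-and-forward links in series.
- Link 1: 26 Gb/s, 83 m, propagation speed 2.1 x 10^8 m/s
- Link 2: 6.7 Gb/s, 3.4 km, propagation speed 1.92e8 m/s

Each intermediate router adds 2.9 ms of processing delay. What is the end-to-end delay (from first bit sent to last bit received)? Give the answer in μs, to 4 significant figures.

2921 μs

Transmission delays (L/R per hop): 0.495692, 1.92358 μs; sum = 2.41927 μs.
Propagation delays (d/s per hop): 0.395238, 17.7083 μs; sum = 18.1036 μs.
Processing at 1 router(s): 1 × 2.9 ms = 2900 μs.
End-to-end = 2921 μs.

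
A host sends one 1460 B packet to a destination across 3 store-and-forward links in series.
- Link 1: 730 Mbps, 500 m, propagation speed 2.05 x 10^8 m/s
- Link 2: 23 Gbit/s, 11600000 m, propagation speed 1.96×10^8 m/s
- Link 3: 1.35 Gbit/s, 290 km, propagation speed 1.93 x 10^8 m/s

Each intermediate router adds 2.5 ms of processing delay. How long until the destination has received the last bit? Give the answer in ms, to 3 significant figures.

65.7 ms

L = 1460 × 8 = 11680 bits.
Transmission delays (L/R per hop): 0.016, 0.000507826, 0.00865185 ms; sum = 0.0251597 ms.
Propagation delays (d/s per hop): 0.00243902, 59.1837, 1.50259 ms; sum = 60.6887 ms.
Processing at 2 router(s): 2 × 2.5 ms = 5 ms.
End-to-end = 65.7 ms.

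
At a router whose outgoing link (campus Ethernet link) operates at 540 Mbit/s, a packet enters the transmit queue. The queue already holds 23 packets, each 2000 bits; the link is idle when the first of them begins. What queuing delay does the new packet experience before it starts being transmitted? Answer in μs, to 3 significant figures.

Each queued packet: L/R = 2000/540000000 = 3.7037 μs.
23 queued → 85.1852 μs.
Queuing delay = 85.2 μs.

85.2 μs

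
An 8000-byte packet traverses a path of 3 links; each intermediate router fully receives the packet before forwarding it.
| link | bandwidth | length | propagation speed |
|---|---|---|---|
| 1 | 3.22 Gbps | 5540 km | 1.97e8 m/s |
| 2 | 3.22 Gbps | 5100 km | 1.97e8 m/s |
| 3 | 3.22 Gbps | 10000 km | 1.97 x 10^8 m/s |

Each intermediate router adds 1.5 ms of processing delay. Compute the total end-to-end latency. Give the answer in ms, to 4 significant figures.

107.8 ms

L = 8000 × 8 = 64000 bits.
Transmission delay per hop = L/R = 64000/3220000000 = 0.0198758 ms; 3 hops → 0.0596273 ms.
Propagation delays (d/s per hop): 28.1218, 25.8883, 50.7614 ms; sum = 104.772 ms.
Processing at 2 router(s): 2 × 1.5 ms = 3 ms.
End-to-end = 107.8 ms.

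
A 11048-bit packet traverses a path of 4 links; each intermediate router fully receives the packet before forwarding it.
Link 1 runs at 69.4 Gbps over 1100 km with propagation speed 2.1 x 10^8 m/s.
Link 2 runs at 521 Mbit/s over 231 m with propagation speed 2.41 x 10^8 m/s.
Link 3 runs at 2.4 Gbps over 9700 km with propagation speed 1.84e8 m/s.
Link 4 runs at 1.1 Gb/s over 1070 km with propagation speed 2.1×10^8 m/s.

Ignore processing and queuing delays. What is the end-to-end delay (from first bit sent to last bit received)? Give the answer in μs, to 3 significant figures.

Transmission delays (L/R per hop): 0.159193, 21.2054, 4.60333, 10.0436 μs; sum = 36.0115 μs.
Propagation delays (d/s per hop): 5238.1, 0.958506, 52717.4, 5095.24 μs; sum = 63051.7 μs.
End-to-end = 63100 μs.

63100 μs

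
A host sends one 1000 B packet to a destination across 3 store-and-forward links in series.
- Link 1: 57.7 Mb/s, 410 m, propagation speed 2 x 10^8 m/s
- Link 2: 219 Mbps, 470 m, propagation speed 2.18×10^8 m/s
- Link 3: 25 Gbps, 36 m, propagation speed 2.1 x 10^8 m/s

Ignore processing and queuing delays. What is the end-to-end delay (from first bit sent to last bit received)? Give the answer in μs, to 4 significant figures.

L = 1000 × 8 = 8000 bits.
Transmission delays (L/R per hop): 138.648, 36.5297, 0.32 μs; sum = 175.498 μs.
Propagation delays (d/s per hop): 2.05, 2.15596, 0.171429 μs; sum = 4.37739 μs.
End-to-end = 179.9 μs.

179.9 μs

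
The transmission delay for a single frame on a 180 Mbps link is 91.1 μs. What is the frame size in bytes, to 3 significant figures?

2050 bytes

L = R × t_tx = 180000000 b/s × 9.11e-05 s = 16398 bits.
In bytes: 16398 / 8 = 2050 bytes.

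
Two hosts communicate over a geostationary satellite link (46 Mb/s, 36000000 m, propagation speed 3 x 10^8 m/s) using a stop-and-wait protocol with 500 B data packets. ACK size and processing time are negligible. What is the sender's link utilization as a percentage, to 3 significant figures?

0.0362 %

t_tx = L/R = 4000/46000000 = 8.69565e-05 s.
t_prop = 36000000/300000000 = 0.12 s; RTT = 0.24 s.
Cycle = t_tx + RTT = 0.240087 s.
Utilization = t_tx / cycle = 8.69565e-05/0.240087 = 0.0362 %.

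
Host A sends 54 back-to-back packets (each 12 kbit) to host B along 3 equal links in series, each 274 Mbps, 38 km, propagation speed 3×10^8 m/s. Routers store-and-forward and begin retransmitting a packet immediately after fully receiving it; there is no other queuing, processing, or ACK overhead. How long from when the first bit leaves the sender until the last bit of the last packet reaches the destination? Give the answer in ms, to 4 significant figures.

Per-hop transmission t_tx = L/R = 12000/274000000 = 0.0437956 ms.
Per-hop propagation t_prop = 38000/300000000 = 0.126667 ms.
Pipeline fill: first packet needs 3·t_tx to clear all hops; remaining 53 packets each add one t_tx.
Total = (3+54-1)·t_tx + 3·t_prop = 56·0.0437956 + 3·0.126667 = 2.833 ms.

2.833 ms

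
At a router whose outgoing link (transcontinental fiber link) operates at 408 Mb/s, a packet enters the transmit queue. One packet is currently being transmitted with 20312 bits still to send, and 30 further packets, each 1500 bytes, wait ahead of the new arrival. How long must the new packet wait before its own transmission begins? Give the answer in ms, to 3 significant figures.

Each queued packet: L/R = 12000/408000000 = 0.0294118 ms.
30 queued → 0.882353 ms.
Plus remaining 20312 bits of current packet: 0.0497843 ms.
Queuing delay = 0.932 ms.

0.932 ms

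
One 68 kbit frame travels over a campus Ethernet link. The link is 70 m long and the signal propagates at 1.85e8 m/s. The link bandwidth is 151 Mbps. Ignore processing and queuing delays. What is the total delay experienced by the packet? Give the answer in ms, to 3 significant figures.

0.451 ms

L = 68000 bits.
Transmission delay = L/R = 68000 / 151000000 = 0.450331 ms.
Propagation delay = d/s = 70 m / 185000000 m/s = 0.000378378 ms.
Total = 0.451 ms.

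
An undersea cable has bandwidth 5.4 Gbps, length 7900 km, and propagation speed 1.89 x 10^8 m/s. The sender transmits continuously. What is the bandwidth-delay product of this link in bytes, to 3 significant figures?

Propagation delay = 7900000 / 189000000 = 0.0417989 s.
BDP = R × t_prop = 5400000000 × 0.0417989 = 225714000 bits.
In bytes: 225714000/8 = 28200000 bytes.

28200000 bytes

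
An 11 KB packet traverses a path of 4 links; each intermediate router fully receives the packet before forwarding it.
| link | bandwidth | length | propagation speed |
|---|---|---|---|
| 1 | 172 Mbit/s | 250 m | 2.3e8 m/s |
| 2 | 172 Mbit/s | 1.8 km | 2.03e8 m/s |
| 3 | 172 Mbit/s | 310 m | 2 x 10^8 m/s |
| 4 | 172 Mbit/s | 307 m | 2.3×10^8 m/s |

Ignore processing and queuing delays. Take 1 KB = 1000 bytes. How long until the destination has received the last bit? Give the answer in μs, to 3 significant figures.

L = 88000 bits.
Transmission delay per hop = L/R = 88000/172000000 = 511.628 μs; 4 hops → 2046.51 μs.
Propagation delays (d/s per hop): 1.08696, 8.867, 1.55, 1.33478 μs; sum = 12.8387 μs.
End-to-end = 2060 μs.

2060 μs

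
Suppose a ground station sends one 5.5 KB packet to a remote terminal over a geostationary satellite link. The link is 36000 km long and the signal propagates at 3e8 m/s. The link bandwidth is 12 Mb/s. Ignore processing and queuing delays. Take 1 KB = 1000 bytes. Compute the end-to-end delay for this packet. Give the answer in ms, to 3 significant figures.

124 ms

L = 44000 bits.
Transmission delay = L/R = 44000 / 12000000 = 3.66667 ms.
Propagation delay = d/s = 36000000 m / 300000000 m/s = 120 ms.
Total = 124 ms.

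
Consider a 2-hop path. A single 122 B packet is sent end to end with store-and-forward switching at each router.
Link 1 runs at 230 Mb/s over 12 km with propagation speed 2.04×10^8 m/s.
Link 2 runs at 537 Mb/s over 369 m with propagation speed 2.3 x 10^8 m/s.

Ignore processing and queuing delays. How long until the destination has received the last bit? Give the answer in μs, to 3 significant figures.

L = 122 × 8 = 976 bits.
Transmission delays (L/R per hop): 4.24348, 1.8175 μs; sum = 6.06098 μs.
Propagation delays (d/s per hop): 58.8235, 1.60435 μs; sum = 60.4279 μs.
End-to-end = 66.5 μs.

66.5 μs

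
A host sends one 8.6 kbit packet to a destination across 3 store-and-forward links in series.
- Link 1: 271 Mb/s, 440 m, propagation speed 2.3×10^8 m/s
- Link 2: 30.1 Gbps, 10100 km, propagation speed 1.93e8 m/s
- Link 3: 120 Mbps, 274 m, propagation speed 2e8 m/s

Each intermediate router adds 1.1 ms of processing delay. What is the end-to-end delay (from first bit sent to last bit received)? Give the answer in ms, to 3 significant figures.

L = 8600 bits.
Transmission delays (L/R per hop): 0.0317343, 0.000285714, 0.0716667 ms; sum = 0.103687 ms.
Propagation delays (d/s per hop): 0.00191304, 52.3316, 0.00137 ms; sum = 52.3349 ms.
Processing at 2 router(s): 2 × 1.1 ms = 2.2 ms.
End-to-end = 54.6 ms.

54.6 ms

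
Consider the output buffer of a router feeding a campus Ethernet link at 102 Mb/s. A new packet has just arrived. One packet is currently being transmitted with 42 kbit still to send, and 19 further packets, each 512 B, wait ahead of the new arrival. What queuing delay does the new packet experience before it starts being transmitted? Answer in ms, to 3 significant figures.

Each queued packet: L/R = 4096/102000000 = 0.0401569 ms.
19 queued → 0.76298 ms.
Plus remaining 42000 bits of current packet: 0.411765 ms.
Queuing delay = 1.17 ms.

1.17 ms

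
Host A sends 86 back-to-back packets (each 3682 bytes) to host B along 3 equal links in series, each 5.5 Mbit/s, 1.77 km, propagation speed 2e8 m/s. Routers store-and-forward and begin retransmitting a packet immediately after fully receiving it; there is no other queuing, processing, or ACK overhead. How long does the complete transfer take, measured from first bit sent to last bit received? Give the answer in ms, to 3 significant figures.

Per-hop transmission t_tx = L/R = 29456/5500000 = 5.35564 ms.
Per-hop propagation t_prop = 1770/200000000 = 0.00885 ms.
Pipeline fill: first packet needs 3·t_tx to clear all hops; remaining 85 packets each add one t_tx.
Total = (3+86-1)·t_tx + 3·t_prop = 88·5.35564 + 3·0.00885 = 471 ms.

471 ms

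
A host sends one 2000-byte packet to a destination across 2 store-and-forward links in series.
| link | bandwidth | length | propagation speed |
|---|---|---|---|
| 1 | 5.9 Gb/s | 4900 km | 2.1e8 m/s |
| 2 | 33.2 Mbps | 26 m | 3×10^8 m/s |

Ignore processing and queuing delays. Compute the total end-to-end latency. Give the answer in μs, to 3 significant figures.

23800 μs

L = 2000 × 8 = 16000 bits.
Transmission delays (L/R per hop): 2.71186, 481.928 μs; sum = 484.64 μs.
Propagation delays (d/s per hop): 23333.3, 0.0866667 μs; sum = 23333.4 μs.
End-to-end = 23800 μs.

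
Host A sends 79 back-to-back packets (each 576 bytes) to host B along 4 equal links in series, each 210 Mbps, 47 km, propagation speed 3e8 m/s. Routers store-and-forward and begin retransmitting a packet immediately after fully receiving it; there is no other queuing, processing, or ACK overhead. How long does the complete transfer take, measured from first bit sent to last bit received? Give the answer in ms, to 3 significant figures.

Per-hop transmission t_tx = L/R = 4608/210000000 = 0.0219429 ms.
Per-hop propagation t_prop = 47000/300000000 = 0.156667 ms.
Pipeline fill: first packet needs 4·t_tx to clear all hops; remaining 78 packets each add one t_tx.
Total = (4+79-1)·t_tx + 4·t_prop = 82·0.0219429 + 4·0.156667 = 2.43 ms.

2.43 ms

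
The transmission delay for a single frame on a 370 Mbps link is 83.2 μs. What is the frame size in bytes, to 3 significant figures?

L = R × t_tx = 370000000 b/s × 8.32e-05 s = 30784 bits.
In bytes: 30784 / 8 = 3850 bytes.

3850 bytes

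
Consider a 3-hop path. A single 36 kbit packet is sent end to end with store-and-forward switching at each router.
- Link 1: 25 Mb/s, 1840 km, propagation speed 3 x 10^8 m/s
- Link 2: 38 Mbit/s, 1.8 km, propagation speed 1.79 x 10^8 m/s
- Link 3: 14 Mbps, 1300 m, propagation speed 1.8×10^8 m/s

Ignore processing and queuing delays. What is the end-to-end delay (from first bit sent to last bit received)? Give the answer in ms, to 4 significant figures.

11.11 ms

L = 36000 bits.
Transmission delays (L/R per hop): 1.44, 0.947368, 2.57143 ms; sum = 4.9588 ms.
Propagation delays (d/s per hop): 6.13333, 0.0100559, 0.00722222 ms; sum = 6.15061 ms.
End-to-end = 11.11 ms.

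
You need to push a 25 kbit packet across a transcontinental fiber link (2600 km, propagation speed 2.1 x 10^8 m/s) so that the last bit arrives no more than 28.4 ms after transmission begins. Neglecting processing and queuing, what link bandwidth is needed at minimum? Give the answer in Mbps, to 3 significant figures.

1.56 Mbps

Propagation delay = 2600000 / 210000000 = 12.381 ms.
Transmission budget = 28.4 − 12.381 = 16.019 ms.
R ≥ L / t_tx = 25000 bits / 0.016019 s = 1.56 Mbps.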